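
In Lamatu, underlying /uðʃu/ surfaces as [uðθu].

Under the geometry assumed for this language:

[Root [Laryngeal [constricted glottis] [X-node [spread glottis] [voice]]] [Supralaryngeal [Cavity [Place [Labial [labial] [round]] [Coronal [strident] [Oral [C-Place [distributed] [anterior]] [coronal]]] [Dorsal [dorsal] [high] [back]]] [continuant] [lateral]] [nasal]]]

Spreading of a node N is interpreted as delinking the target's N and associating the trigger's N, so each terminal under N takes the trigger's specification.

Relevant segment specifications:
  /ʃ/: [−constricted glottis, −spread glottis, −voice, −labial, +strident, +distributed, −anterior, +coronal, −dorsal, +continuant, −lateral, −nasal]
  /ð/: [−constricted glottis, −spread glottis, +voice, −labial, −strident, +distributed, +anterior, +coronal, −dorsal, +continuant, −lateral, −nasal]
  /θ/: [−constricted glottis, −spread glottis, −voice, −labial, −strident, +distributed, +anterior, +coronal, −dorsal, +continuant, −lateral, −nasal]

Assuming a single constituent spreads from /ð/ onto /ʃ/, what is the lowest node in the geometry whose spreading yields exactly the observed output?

Coronal

The alternation /ʃ/ → [θ] changes [anterior], [strident] and nothing else.
These terminals are all dominated by Coronal, and no proper subconstituent of Coronal covers them all; Coronal is their lowest common ancestor.
Delinking /ʃ/'s Coronal and associating /ð/'s Coronal gives precisely the feature bundle of [θ].
[voice], a feature on which the two segments disagree outside Coronal, is unchanged — nothing dominating it spread, and Coronal is the minimal sufficient constituent.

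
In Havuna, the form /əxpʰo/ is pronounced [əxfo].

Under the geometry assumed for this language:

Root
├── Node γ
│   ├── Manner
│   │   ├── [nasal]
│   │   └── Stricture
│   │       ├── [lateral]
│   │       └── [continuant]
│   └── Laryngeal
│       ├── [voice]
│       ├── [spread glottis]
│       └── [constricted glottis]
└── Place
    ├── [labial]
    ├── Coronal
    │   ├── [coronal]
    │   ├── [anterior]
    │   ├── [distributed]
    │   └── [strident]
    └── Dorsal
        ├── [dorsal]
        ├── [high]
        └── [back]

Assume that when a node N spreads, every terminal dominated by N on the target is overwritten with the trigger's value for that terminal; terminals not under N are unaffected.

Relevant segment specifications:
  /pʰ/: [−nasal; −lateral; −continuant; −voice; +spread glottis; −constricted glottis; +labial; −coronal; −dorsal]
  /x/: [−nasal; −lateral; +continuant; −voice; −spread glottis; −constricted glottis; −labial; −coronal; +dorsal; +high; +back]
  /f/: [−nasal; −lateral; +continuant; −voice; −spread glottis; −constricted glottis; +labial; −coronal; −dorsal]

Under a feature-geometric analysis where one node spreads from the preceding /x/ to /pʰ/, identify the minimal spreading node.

Node γ

/pʰ/ and [f] differ in [spread glottis], [continuant]; every other specified feature is identical.
In this geometry the lowest node dominating all of them is Node γ: every daughter of Node γ dominates only a proper subset, so no lower node suffices.
If Node γ spreads, every terminal under it takes /x/'s value, producing [f] as observed.
[dorsal], [labial] — on which /x/ differs from /pʰ/ — are unchanged, so Root cannot have spread; the constituent is no larger than Node γ.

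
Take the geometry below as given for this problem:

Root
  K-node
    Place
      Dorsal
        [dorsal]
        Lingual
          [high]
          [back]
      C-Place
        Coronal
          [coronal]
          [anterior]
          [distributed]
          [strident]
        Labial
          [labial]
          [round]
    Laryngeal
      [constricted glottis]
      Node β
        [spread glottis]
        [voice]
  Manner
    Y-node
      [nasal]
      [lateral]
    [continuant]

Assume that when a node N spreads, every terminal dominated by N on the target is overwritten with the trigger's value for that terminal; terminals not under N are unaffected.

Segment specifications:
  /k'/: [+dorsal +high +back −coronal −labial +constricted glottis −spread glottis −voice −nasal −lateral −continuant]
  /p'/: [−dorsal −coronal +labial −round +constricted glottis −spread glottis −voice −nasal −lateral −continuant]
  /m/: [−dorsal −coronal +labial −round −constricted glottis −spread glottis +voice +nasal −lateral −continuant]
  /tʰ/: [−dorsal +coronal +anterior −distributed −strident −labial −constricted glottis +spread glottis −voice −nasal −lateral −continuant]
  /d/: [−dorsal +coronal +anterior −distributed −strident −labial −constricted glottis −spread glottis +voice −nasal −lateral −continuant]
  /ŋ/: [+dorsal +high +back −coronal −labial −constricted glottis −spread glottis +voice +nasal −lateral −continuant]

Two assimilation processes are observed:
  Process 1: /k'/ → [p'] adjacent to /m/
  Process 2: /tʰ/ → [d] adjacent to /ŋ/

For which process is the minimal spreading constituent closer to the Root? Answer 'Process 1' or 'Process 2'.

Process 1

In Process 1, [labial], [round], [dorsal], [high], [back] change, so the minimal spreading node is Place at depth 2.
In Process 2, [voice], [spread glottis] change, so the minimal spreading node is Node β at depth 3.
Place (depth 2) sits above Node β (depth 3), making Process 1 the one with the higher spreading node.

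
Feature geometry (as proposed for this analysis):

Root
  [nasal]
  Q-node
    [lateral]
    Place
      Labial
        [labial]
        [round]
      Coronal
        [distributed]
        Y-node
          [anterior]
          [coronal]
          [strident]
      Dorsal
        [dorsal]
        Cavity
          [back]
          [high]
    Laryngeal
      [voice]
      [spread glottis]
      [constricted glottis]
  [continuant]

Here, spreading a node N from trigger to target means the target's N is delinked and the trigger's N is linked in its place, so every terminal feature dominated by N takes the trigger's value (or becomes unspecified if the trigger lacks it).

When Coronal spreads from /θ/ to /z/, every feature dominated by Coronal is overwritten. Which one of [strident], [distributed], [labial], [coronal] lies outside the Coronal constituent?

[labial]

Coronal dominates exactly [distributed], [anterior], [coronal], [strident].
[distributed], [coronal], [strident] all lie under Coronal, so they are overwritten when Coronal spreads.
[labial] is not within the Coronal subtree (it hangs from Labial), so /z/'s [labial] value survives.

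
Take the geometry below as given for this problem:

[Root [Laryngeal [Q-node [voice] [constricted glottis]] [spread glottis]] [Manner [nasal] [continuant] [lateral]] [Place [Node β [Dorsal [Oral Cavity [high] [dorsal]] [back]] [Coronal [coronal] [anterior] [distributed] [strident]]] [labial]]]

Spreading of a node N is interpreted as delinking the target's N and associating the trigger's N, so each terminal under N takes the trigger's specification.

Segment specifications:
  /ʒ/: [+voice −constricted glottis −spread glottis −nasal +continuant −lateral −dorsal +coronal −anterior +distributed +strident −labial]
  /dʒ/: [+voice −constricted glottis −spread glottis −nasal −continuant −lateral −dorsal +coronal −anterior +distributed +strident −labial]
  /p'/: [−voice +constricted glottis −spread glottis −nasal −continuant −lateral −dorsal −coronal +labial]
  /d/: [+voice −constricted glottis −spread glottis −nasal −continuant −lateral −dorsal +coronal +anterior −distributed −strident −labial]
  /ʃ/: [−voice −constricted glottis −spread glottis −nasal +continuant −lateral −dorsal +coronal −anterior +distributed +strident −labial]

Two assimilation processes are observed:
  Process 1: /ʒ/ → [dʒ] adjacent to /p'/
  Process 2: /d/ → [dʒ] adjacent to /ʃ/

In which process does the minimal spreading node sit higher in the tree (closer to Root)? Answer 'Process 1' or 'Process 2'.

Process 1

Process 1: the feature that changes is [continuant]; the minimal node is [continuant] (depth 2).
Process 2 alters [anterior], [distributed], [strident]; the lowest common ancestor is Coronal (depth 3 from Root).
Depth 2 < depth 3; Process 1 involves the structurally higher constituent [continuant].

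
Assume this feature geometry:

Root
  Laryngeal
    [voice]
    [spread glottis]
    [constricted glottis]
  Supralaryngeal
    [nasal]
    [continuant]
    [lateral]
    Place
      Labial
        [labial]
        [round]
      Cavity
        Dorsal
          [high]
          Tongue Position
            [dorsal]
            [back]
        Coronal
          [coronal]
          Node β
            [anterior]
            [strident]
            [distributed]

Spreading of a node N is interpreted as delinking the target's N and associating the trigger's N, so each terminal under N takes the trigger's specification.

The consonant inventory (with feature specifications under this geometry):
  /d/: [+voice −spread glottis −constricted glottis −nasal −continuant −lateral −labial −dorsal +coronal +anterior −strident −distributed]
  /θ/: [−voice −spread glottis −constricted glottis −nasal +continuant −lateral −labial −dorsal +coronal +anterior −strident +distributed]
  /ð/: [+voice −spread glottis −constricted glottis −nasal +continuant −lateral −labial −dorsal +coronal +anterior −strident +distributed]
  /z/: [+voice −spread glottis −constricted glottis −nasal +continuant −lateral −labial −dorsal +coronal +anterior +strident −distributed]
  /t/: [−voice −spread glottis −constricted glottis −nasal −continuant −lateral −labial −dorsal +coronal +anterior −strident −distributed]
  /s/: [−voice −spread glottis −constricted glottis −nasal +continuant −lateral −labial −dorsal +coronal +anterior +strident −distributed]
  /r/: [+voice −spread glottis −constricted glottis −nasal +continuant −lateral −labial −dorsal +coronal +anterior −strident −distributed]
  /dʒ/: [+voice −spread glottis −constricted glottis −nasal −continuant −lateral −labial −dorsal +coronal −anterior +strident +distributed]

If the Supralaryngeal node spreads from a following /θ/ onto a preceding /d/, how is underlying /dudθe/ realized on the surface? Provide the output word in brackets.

Supralaryngeal immediately or transitively dominates [nasal], [continuant], [lateral], [labial], [round], [high], [dorsal], [back], [coronal], [anterior], [strident], [distributed].
After delinking /d/'s Supralaryngeal and linking /θ/'s, the affected terminals become [−nasal], [+continuant], [−lateral], [−labial], [−dorsal], [+coronal], [+anterior], [−strident], [+distributed]; [voice], [spread glottis], [constricted glottis] (outside Supralaryngeal) are retained from /d/.
This feature bundle is that of [ð], so /dudθe/ surfaces as [duðθe].

[duðθe]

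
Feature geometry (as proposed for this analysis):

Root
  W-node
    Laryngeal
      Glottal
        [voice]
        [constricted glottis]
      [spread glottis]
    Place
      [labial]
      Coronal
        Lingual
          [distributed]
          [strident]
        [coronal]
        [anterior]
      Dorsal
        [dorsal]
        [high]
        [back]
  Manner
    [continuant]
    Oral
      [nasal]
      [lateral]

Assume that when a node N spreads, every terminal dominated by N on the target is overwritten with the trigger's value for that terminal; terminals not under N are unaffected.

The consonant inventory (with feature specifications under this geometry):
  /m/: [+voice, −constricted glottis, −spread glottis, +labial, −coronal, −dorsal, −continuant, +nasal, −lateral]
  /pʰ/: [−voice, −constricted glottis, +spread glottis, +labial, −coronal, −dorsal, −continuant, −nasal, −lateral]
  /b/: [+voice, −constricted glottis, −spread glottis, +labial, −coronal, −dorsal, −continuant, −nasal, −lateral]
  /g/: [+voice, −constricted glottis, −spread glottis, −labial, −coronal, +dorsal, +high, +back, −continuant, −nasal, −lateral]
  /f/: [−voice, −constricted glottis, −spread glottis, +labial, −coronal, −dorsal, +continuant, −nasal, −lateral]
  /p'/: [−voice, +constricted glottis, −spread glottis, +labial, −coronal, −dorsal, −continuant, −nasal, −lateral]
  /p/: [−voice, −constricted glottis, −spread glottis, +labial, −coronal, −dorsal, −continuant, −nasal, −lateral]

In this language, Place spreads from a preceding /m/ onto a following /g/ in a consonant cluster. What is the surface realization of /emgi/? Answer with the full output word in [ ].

The Place node dominates the terminals [labial], [distributed], [strident], [coronal], [anterior], [dorsal], [high], [back].
The target acquires /m/'s values for everything under Place — [+labial], [−coronal], [−dorsal] — while keeping its own [voice], [constricted glottis], [spread glottis], ….
This feature bundle is that of [b], so /emgi/ surfaces as [embi].

[embi]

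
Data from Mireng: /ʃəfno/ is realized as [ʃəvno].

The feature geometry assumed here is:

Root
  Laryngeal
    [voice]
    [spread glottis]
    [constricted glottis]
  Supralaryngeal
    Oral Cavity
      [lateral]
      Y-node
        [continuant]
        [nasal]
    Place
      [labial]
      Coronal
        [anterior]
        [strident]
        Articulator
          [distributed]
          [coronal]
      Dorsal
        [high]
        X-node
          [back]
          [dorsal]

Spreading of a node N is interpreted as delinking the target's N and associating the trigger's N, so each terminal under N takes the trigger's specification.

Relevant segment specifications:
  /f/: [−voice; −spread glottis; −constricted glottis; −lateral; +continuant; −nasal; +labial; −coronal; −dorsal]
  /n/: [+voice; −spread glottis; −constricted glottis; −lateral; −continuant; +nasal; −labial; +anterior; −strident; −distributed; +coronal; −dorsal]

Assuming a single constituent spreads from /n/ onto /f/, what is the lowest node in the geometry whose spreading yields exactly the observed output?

/f/ and [v] differ in [voice]; every other specified feature is identical.
Since just one terminal is affected and it takes /n/'s value, spreading the terminal [voice] alone is sufficient and minimal.
[labial], [coronal] stay as in /f/ although /n/ differs there, so no node dominating them spread; among the remaining candidates [voice] is the lowest that derives the output.

[voice]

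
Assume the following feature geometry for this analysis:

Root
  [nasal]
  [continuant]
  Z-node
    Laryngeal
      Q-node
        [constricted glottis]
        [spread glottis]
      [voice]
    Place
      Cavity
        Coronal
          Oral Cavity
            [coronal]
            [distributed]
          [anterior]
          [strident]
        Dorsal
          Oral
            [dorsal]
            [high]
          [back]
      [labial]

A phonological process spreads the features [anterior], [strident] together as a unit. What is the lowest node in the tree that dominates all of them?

Coronal

[anterior] lies under Coronal (below Z-node).
[strident] lies under Coronal (below Z-node).
The listed terminals split across distinct daughters of Coronal, so Coronal itself is the smallest node containing them all.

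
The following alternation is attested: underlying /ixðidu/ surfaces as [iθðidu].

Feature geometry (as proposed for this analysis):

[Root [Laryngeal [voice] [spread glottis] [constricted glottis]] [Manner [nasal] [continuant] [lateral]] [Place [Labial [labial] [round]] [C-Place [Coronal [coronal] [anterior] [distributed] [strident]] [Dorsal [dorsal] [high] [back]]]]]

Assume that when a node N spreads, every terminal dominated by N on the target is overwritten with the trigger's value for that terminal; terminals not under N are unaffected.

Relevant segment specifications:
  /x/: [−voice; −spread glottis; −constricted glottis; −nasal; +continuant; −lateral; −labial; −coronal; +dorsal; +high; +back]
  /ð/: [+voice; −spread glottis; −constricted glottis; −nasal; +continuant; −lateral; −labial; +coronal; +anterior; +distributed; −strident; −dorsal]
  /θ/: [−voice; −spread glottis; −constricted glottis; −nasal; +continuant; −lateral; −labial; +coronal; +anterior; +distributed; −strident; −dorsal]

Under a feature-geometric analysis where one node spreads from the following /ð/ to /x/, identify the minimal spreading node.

C-Place

Comparing /x/ with its surface form [θ], the features that change are [coronal], [anterior], [distributed], [strident], [dorsal], [high], [back].
In this geometry the lowest node dominating all of them is C-Place: every daughter of C-Place dominates only a proper subset, so no lower node suffices.
If C-Place spreads, every terminal under it takes /ð/'s value, producing [θ] as observed.
[voice], a feature on which the two segments disagree outside C-Place, is unchanged — nothing dominating it spread, and C-Place is the minimal sufficient constituent.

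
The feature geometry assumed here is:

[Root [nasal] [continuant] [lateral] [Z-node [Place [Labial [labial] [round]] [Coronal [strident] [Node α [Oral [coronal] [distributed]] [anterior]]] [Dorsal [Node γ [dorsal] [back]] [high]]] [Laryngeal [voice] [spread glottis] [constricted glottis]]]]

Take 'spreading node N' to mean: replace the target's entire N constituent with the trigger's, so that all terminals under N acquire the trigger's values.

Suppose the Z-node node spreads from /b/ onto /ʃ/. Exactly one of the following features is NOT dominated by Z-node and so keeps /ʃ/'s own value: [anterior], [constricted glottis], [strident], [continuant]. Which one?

[continuant]

The terminals dominated by Z-node are [labial], [round], [strident], [coronal], [distributed], [anterior], [dorsal], [back], [high], [voice], [spread glottis], [constricted glottis].
[anterior], [constricted glottis], [strident] all lie under Z-node, so they are overwritten when Z-node spreads.
[continuant] attaches under Root, not under Z-node, so /ʃ/ retains its own value for [continuant].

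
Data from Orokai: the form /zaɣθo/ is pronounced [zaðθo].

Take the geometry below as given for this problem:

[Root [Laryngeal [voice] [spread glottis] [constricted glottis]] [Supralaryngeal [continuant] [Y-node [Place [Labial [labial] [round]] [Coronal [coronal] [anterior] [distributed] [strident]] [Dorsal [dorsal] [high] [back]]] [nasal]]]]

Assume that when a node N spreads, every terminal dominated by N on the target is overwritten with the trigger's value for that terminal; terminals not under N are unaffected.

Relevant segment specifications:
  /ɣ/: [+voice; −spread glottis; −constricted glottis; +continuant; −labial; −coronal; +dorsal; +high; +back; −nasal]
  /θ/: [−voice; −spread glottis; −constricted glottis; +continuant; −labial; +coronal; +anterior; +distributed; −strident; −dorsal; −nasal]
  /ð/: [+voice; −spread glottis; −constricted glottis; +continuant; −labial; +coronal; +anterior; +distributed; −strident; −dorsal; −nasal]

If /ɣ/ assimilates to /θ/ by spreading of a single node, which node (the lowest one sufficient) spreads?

Feature comparison: [coronal], [anterior], [distributed], [strident], [dorsal], [high], [back] differ between /ɣ/ and [ð]; the remaining terminals match.
In this geometry the lowest node dominating all of them is Place: every daughter of Place dominates only a proper subset, so no lower node suffices.
Delinking /ɣ/'s Place and associating /θ/'s Place gives precisely the feature bundle of [ð].
[voice], a feature on which the two segments disagree outside Place, is unchanged — nothing dominating it spread, and Place is the minimal sufficient constituent.

Place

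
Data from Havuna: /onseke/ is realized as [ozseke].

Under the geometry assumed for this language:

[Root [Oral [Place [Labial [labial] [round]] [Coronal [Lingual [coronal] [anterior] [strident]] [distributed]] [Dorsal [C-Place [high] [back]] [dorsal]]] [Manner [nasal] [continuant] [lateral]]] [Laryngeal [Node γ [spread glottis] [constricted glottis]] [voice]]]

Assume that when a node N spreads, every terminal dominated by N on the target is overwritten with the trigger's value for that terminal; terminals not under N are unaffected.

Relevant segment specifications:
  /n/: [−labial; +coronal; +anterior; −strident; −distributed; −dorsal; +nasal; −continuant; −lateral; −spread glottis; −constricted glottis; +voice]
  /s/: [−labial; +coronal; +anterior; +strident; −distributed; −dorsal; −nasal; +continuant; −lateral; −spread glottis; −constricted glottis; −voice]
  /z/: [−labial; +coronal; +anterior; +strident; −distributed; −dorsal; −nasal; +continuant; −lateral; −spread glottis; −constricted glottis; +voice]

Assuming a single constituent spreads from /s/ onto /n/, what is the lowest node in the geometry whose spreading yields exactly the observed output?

The alternation /n/ → [z] changes [nasal], [continuant], [strident] and nothing else.
In this geometry the lowest node dominating all of them is Oral: every daughter of Oral dominates only a proper subset, so no lower node suffices.
If Oral spreads, every terminal under it takes /s/'s value, producing [z] as observed.
Had Root spread, [voice] would have taken /s/'s value; it stays as in /n/, confirming the spreading constituent is exactly Oral.

Oral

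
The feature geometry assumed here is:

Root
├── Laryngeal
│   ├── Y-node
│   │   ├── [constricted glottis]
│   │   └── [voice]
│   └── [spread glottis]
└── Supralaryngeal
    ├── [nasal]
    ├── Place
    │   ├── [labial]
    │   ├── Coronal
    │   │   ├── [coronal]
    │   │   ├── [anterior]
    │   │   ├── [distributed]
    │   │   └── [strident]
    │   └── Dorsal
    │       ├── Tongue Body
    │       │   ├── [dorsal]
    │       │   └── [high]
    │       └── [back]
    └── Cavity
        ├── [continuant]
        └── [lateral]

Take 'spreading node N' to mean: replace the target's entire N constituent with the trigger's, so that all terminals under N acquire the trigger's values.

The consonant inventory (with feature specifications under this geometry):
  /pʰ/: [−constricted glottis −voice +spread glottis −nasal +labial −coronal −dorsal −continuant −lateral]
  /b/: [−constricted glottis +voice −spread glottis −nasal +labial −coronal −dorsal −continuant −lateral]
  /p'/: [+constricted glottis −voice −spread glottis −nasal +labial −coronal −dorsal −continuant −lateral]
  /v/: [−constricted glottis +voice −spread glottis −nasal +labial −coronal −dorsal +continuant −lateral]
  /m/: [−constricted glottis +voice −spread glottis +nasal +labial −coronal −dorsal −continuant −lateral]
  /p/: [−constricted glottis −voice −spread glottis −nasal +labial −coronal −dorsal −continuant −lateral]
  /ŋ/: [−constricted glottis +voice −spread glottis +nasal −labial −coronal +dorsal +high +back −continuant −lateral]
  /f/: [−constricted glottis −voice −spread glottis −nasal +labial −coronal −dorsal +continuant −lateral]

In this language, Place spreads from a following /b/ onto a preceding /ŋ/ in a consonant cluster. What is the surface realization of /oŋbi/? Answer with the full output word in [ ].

The Place node dominates the terminals [labial], [coronal], [anterior], [distributed], [strident], [dorsal], [high], [back].
Spreading Place from /b/ onto /ŋ/ replaces those values with /b/'s: [+labial], [−coronal], [−dorsal]. Features outside Place ([constricted glottis], [voice], [spread glottis], …) stay as in /ŋ/.
The resulting bundle matches /m/ in the inventory; substituting it for /ŋ/ gives [ombi].

[ombi]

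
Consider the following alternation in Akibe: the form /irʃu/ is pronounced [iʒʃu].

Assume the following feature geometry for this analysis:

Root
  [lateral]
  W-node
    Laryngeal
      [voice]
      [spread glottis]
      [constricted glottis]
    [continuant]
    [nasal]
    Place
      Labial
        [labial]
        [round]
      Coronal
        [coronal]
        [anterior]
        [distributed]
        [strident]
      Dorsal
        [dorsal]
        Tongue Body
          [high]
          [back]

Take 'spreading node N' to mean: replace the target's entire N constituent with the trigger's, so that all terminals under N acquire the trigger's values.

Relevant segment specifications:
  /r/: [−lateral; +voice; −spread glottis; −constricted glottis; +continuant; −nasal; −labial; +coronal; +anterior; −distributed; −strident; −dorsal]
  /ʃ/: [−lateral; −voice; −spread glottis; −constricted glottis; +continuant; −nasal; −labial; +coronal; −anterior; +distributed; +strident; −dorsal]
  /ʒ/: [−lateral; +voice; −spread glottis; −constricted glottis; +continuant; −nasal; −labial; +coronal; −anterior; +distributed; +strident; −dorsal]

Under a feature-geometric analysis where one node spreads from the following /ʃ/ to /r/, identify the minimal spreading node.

/r/ and [ʒ] differ in [anterior], [distributed], [strident]; every other specified feature is identical.
These terminals are all dominated by Coronal, and no proper subconstituent of Coronal covers them all; Coronal is their lowest common ancestor.
Delinking /r/'s Coronal and associating /ʃ/'s Coronal gives precisely the feature bundle of [ʒ].
[voice] stays as in /r/ although /ʃ/ differs there, so no node dominating it spread; among the remaining candidates Coronal is the lowest that derives the output.

Coronal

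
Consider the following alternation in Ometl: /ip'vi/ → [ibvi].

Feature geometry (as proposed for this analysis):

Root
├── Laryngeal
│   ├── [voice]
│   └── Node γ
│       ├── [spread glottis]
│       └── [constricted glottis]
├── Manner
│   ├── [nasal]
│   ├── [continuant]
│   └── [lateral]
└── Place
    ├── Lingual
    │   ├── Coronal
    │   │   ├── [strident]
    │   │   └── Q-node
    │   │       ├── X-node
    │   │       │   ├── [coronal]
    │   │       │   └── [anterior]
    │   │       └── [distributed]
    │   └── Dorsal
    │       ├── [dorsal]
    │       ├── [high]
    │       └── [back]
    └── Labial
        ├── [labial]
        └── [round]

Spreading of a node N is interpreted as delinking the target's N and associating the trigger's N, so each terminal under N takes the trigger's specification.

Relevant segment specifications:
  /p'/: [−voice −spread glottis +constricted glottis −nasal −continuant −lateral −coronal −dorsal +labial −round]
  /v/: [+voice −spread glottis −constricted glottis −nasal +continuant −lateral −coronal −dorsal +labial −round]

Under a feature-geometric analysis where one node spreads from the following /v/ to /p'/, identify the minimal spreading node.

Laryngeal

Feature comparison: [voice], [constricted glottis] differ between /p'/ and [b]; the remaining terminals match.
Tracing each changed feature up the tree, the paths first meet at Laryngeal; any lower node misses at least one of them.
If Laryngeal spreads, every terminal under it takes /v/'s value, producing [b] as observed.
Had Root spread, [continuant] would have taken /v/'s value; it stays as in /p'/, confirming the spreading constituent is exactly Laryngeal.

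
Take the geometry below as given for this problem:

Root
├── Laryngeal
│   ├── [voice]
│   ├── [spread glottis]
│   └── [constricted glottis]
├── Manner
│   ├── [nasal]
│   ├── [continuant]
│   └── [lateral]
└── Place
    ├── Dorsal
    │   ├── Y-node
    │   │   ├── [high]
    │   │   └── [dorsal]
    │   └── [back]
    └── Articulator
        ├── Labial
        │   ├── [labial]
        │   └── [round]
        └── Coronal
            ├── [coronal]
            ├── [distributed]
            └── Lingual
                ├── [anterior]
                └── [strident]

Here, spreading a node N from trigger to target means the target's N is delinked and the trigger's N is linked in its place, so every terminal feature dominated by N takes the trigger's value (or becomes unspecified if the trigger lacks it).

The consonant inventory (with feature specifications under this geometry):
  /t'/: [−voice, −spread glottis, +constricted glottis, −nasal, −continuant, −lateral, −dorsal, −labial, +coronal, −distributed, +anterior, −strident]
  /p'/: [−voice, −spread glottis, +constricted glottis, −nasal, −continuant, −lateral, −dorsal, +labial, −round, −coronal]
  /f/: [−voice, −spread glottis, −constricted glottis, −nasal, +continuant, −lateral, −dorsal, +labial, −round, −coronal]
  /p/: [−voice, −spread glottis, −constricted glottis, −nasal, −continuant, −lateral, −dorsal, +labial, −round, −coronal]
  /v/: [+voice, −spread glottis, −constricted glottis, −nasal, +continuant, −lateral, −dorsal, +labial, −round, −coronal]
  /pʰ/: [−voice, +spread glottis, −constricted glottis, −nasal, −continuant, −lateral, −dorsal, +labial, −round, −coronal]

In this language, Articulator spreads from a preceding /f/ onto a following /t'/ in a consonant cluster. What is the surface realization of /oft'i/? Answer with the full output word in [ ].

[ofp'i]

The Articulator node dominates the terminals [labial], [round], [coronal], [distributed], [anterior], [strident].
The target acquires /f/'s values for everything under Articulator — [+labial], [−round], [−coronal] — while keeping its own [voice], [spread glottis], [constricted glottis], ….
This feature bundle is that of [p'], so /oft'i/ surfaces as [ofp'i].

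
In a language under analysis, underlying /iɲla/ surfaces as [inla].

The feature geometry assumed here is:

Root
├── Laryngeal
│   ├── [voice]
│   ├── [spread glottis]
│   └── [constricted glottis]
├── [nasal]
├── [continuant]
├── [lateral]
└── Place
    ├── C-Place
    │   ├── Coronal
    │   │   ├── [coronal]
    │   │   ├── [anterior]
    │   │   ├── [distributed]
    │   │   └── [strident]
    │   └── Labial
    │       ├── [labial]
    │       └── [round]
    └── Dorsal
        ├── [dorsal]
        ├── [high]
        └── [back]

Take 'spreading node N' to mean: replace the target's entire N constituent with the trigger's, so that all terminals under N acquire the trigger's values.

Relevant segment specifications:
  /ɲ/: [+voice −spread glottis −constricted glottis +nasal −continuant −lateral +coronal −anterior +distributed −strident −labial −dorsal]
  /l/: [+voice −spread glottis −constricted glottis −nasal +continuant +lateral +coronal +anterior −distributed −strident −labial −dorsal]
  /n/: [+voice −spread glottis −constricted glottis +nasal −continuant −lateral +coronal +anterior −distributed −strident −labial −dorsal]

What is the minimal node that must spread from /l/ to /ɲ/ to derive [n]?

Feature comparison: [anterior], [distributed] differ between /ɲ/ and [n]; the remaining terminals match.
The smallest constituent containing every changed terminal is Coronal — each of its daughters lacks at least one of the affected features.
If Coronal spreads, every terminal under it takes /l/'s value, producing [n] as observed.
Features on which the two segments disagree outside Coronal, such as [continuant], [lateral], are unchanged — nothing dominating them spread, and Coronal is the minimal sufficient constituent.

Coronal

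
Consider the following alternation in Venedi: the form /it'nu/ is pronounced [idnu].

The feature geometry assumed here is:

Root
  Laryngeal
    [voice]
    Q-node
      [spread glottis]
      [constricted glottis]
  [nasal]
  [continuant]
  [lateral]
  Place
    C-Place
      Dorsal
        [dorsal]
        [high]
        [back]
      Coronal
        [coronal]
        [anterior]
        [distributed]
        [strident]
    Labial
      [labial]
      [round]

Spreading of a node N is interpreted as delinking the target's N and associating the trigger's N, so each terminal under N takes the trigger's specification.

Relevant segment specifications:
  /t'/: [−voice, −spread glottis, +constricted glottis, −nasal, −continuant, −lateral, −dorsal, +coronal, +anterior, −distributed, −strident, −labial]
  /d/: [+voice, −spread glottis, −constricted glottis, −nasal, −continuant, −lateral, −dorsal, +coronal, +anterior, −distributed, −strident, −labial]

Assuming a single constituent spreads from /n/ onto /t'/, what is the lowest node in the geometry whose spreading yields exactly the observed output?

The alternation /t'/ → [d] changes [voice], [constricted glottis] and nothing else.
In this geometry the lowest node dominating all of them is Laryngeal: every daughter of Laryngeal dominates only a proper subset, so no lower node suffices.
If Laryngeal spreads, every terminal under it takes /n/'s value, producing [d] as observed.
Had Root spread, [nasal] would have taken /n/'s value; it stays as in /t'/, confirming the spreading constituent is exactly Laryngeal.

Laryngeal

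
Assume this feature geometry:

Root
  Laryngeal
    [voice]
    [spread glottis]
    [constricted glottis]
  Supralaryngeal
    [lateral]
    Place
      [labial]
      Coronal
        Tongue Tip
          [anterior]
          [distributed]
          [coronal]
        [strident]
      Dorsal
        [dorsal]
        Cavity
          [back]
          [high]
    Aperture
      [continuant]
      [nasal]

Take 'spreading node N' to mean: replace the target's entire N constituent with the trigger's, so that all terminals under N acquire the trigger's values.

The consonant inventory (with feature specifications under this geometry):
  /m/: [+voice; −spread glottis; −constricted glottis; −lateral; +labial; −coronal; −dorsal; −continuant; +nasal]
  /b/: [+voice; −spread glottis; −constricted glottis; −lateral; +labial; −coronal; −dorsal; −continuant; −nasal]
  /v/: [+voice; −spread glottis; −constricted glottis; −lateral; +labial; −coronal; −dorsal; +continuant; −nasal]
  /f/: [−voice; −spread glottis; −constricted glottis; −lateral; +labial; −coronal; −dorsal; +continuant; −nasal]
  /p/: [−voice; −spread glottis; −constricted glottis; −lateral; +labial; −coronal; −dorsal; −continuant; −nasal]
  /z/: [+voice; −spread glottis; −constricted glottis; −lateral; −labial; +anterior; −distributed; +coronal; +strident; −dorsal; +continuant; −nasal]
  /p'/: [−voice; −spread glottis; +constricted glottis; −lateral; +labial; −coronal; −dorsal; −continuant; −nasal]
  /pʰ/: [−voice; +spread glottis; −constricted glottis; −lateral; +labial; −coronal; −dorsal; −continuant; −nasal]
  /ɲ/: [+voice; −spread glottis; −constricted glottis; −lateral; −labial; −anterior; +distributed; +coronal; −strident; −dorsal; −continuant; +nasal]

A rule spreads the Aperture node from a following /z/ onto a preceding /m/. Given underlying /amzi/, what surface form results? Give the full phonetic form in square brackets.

[avzi]

Aperture immediately or transitively dominates [continuant], [nasal].
Spreading Aperture from /z/ onto /m/ replaces those values with /z/'s: [+continuant], [−nasal]. Features outside Aperture ([voice], [spread glottis], [constricted glottis], …) stay as in /m/.
Among the inventory, only /v/ has exactly this specification, giving the surface form [avzi].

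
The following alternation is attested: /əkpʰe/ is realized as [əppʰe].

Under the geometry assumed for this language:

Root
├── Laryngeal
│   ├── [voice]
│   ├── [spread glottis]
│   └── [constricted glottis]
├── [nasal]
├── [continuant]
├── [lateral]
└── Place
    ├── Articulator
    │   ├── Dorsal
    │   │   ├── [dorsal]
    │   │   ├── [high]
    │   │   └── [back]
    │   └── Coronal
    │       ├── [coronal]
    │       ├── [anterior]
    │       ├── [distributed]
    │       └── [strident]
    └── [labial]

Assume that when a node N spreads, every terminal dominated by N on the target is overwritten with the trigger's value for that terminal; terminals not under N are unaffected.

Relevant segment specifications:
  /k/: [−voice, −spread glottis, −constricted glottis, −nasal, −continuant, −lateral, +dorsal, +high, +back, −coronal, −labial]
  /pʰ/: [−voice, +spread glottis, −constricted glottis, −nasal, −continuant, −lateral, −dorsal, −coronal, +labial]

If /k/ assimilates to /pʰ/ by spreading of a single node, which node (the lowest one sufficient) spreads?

Feature comparison: [labial], [dorsal], [high], [back] differ between /k/ and [p]; the remaining terminals match.
In this geometry the lowest node dominating all of them is Place: every daughter of Place dominates only a proper subset, so no lower node suffices.
If Place spreads, every terminal under it takes /pʰ/'s value, producing [p] as observed.
[spread glottis] — on which /pʰ/ differs from /k/ — is unchanged, so Root cannot have spread; the constituent is no larger than Place.

Place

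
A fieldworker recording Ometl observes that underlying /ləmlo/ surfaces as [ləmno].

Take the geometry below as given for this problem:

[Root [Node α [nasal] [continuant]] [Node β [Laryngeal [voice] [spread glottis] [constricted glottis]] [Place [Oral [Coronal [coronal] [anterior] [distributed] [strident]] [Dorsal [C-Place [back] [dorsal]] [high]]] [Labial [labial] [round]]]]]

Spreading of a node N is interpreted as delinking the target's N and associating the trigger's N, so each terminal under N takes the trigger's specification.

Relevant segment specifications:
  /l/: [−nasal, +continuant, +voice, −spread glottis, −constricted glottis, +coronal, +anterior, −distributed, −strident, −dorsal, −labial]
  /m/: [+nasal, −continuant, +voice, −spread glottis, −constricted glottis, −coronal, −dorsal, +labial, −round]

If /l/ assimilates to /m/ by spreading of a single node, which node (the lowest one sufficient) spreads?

Node α

Feature comparison: [nasal], [continuant] differ between /l/ and [n]; the remaining terminals match.
In this geometry the lowest node dominating all of them is Node α: every daughter of Node α dominates only a proper subset, so no lower node suffices.
If Node α spreads, every terminal under it takes /m/'s value, producing [n] as observed.
Had Root spread, [coronal], [labial] would have taken /m/'s values; they stay as in /l/, confirming the spreading constituent is exactly Node α.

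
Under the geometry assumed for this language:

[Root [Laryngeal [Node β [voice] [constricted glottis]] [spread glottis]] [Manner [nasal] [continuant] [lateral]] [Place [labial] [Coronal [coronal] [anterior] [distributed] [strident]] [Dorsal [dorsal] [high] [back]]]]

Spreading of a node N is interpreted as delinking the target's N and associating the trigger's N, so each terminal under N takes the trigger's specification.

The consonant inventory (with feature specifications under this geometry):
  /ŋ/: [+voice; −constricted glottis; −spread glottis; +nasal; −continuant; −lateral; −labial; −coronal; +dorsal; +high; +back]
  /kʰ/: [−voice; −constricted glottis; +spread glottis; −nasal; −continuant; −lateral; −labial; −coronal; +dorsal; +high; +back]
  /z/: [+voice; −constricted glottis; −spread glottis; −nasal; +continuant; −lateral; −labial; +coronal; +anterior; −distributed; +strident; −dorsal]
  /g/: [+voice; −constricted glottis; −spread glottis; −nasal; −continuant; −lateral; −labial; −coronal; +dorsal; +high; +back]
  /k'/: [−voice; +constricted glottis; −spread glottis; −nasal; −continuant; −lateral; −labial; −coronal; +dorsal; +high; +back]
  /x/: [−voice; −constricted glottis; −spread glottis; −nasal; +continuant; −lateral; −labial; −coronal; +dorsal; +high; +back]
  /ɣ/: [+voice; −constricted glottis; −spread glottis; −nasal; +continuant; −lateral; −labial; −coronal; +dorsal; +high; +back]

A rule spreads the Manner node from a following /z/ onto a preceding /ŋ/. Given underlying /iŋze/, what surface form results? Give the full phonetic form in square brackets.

[iɣze]

Terminals under Manner in this geometry: [nasal], [continuant], [lateral].
Spreading Manner from /z/ onto /ŋ/ replaces those values with /z/'s: [−nasal], [+continuant], [−lateral]. Features outside Manner ([voice], [constricted glottis], [spread glottis], …) stay as in /ŋ/.
The resulting bundle matches /ɣ/ in the inventory; substituting it for /ŋ/ gives [iɣze].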